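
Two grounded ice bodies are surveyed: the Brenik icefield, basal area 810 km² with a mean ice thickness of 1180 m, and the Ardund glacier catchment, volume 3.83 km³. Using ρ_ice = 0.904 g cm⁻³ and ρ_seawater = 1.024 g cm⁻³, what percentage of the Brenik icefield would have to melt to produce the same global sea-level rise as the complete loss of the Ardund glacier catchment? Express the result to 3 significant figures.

Equal sea-level rise means equal mass of meltwater, i.e. equal mass of ice lost.
Ice mass of Ardund: 3.462×10^12 kg; ice mass of Brenik: 8.640×10^14 kg.
Fraction required = 3.462×10^12 / 8.640×10^14 = 4.01×10^-3 → 0.401 %.

≈ 0.401 %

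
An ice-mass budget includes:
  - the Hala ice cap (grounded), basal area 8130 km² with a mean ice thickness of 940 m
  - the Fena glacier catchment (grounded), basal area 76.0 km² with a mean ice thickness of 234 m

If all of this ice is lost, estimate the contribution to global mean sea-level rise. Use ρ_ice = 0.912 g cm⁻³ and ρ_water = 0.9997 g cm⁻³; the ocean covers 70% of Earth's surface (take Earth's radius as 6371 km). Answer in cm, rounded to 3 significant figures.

Hala: ice volume = 8130 km² × 940 m = 7642 km³; 7642 × (912/999.7) = 6972 km³ of water.
Fena: ice volume = 76.0 km² × 234 m = 17.78 km³; 17.78 × (912/999.7) = 16.22 km³ of water.
Total added water ≈ 6.988×10^12 m³ over 3.57×10^14 m² → Δh = 0.0196 m = 1.96 cm.

≈ 1.96 cm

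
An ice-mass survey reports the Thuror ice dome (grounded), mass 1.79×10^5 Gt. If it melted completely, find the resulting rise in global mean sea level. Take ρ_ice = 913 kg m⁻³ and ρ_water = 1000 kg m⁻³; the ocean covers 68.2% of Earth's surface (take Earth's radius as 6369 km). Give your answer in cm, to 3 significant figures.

Thuror: 1.79×10^5 Gt = 1.790×10^17 kg; dividing by ρ_w = 1000 kg m⁻³ gives 1.790×10^14 m³ of water.
Spread over 3.48×10^14 m² of ocean, Δh = 1.790×10^14 / 3.48×10^14 = 0.515 m = 51.5 cm.

≈ 51.5 cm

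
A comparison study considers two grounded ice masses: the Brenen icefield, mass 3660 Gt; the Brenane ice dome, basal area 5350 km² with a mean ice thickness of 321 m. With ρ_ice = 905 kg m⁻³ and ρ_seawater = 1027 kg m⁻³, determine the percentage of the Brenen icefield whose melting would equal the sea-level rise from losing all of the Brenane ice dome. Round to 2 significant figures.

Equal sea-level rise means equal mass of meltwater, i.e. equal mass of ice lost.
Ice mass of Brenane: 1.554×10^15 kg; ice mass of Brenen: 3.660×10^15 kg.
Fraction required = 1.554×10^15 / 3.660×10^15 = 0.425 → 42 %.

≈ 42 %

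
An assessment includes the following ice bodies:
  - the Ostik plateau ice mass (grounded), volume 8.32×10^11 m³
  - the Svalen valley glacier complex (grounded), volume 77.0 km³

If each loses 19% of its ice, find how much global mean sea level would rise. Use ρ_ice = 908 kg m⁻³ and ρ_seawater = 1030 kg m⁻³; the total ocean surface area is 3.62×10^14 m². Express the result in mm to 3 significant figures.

Ostik: 0.19 × 8.32×10^11 m³ × (908/1030) = 1.394×10^11 m³ of water.
Svalen: 0.19 × 77.0 km³ × (908/1030) = 12.90 km³ of water.
Total added water ≈ 1.523×10^11 m³ over 3.62×10^14 m² → Δh = 4.21×10^-4 m = 0.421 mm.

≈ 0.421 mm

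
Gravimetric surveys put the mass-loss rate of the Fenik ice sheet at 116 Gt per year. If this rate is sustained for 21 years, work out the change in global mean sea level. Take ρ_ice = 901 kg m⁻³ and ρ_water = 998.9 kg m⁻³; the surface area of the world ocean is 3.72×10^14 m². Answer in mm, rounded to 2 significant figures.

Total mass lost = 116 Gt/yr × 21 yr = 2436 Gt = 2.436×10^15 kg.
ρ_w = 998.9 kg m⁻³, so water volume = 2.436×10^15 / 998.9 = 2.439×10^12 m³.
Δh = 2.439×10^12 / 3.72×10^14 = 6.56×10^-3 m = 6.6 mm.

≈ 6.6 mm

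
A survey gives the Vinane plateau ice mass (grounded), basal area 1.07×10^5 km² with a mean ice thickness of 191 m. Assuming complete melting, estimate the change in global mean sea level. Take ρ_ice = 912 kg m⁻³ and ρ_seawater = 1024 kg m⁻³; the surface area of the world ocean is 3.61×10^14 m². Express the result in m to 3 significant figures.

≈ 0.0504 m

Vinane: ice volume = 1.07×10^5 km² × 191 m = 2.044×10^4 km³; 2.044×10^4 × (912/1024) = 1.820×10^4 km³ of water.
Spread over 3.61×10^14 m² of ocean, Δh = 1.820×10^13 / 3.61×10^14 = 0.0504 m.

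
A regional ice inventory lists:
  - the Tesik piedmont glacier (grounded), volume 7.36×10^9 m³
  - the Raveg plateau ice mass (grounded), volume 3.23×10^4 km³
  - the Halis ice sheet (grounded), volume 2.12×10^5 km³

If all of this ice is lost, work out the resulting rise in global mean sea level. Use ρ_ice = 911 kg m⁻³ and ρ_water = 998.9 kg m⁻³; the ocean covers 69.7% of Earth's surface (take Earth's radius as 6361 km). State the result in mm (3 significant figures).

≈ 629 mm

Tesik: 7.36×10^9 m³ × (911/998.9) = 6.712×10^9 m³ of water.
Raveg: 3.23×10^4 km³ × (911/998.9) = 2.946×10^4 km³ of water.
Halis: 2.12×10^5 km³ × (911/998.9) = 1.933×10^5 km³ of water.
Total added water ≈ 2.228×10^14 m³ over 3.54×10^14 m² → Δh = 0.629 m = 629 mm.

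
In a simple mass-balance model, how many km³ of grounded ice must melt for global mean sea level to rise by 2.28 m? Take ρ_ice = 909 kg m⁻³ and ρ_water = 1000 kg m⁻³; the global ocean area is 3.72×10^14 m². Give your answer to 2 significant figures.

Required water volume = Δh × A = 2.28 m × 3.72×10^14 m² = 8.482×10^14 m³ = 8.482×10^5 km³.
Ice volume = water volume × ρ_w/ρ_ice = 8.482×10^5 × 1000/909 = 9.3×10^5 km³.

≈ 9.3×10^5 km³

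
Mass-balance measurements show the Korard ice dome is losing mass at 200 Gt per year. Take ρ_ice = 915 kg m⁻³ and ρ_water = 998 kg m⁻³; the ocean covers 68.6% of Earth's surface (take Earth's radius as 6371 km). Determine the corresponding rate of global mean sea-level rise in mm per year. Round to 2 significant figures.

≈ 0.57 mm/yr

ρ_w = 998 kg m⁻³. Annual water volume added = 200 Gt / ρ_w = 2.000×10^14 kg / 998 kg m⁻³ = 2.004×10^11 m³.
Δh per year = 2.004×10^11 / 3.50×10^14 = 5.73×10^-4 m = 0.57 mm.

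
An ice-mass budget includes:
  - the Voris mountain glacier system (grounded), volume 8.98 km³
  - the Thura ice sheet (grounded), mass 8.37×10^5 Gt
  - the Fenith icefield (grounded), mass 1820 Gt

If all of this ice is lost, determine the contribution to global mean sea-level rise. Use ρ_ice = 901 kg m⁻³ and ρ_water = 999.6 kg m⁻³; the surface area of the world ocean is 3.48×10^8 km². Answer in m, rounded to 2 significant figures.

Voris: 8.98 km³ × (901/999.6) = 8.094 km³ of water.
Thura: 8.37×10^5 Gt = 8.370×10^17 kg; dividing by ρ_w = 999.6 kg m⁻³ gives 8.373×10^14 m³ of water.
Fenith: 1820 Gt = 1.820×10^15 kg; dividing by ρ_w = 999.6 kg m⁻³ gives 1.821×10^12 m³ of water.
Total added water ≈ 8.392×10^14 m³ over 3.48×10^14 m² → Δh = 2.41 m.

≈ 2.4 m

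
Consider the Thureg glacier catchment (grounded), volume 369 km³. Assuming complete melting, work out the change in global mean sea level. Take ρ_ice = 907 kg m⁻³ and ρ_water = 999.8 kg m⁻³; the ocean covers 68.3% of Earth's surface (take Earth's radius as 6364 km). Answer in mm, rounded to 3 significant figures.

Thureg: 369 km³ × (907/999.8) = 334.7 km³ of water.
Spread over 3.48×10^14 m² of ocean, Δh = 3.347×10^11 / 3.48×10^14 = 9.63×10^-4 m = 0.963 mm.

≈ 0.963 mm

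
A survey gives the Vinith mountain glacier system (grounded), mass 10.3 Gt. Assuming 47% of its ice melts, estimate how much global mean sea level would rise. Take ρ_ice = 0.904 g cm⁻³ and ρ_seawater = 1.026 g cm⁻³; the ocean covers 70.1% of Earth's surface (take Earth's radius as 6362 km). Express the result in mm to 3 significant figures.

≈ 0.0132 mm

Vinith: 0.47 × 10.3 Gt = 4.841×10^12 kg; dividing by ρ_w = 1.026 g cm⁻³ = 1026 kg m⁻³ gives 4.718×10^9 m³ of water.
Spread over 3.57×10^14 m² of ocean, Δh = 4.718×10^9 / 3.57×10^14 = 1.32×10^-5 m = 0.0132 mm.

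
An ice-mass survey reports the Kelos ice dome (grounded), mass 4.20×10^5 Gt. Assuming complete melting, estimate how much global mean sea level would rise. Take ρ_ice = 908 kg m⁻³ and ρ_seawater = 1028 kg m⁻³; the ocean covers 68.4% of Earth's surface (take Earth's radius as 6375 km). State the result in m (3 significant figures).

≈ 1.17 m

Kelos: 4.20×10^5 Gt = 4.200×10^17 kg; dividing by ρ_w = 1028 kg m⁻³ gives 4.086×10^14 m³ of water.
Spread over 3.49×10^14 m² of ocean, Δh = 4.086×10^14 / 3.49×10^14 = 1.17 m.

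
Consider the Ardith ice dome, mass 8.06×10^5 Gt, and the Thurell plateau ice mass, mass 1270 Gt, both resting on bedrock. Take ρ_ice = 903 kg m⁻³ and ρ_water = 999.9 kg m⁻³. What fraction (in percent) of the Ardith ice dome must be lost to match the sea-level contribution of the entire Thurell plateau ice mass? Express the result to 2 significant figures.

Equal sea-level rise means equal mass of meltwater, i.e. equal mass of ice lost.
Ice mass of Thurell: 1.270×10^15 kg; ice mass of Ardith: 8.060×10^17 kg.
Fraction required = 1.270×10^15 / 8.060×10^17 = 1.58×10^-3 → 0.16 %.

≈ 0.16 %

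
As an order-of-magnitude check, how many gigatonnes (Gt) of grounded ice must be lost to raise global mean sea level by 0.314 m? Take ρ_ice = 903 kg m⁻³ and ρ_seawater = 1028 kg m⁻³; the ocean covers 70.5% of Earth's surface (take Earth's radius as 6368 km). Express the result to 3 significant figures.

Required water volume = Δh × A = 0.314 m × 3.59×10^14 m² = 1.128×10^14 m³.
ρ_w = 1028 kg m⁻³, so the mass of water = 1.128×10^14 m³ × 1028 kg m⁻³ = 1.160×10^17 kg = 1.16×10^5 Gt (and the same mass of ice, by conservation).

≈ 1.16×10^5 Gt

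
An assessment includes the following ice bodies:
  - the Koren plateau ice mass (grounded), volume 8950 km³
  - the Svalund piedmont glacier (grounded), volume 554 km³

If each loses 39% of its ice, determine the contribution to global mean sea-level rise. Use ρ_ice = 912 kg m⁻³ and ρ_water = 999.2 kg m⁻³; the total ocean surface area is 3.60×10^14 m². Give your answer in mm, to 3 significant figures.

≈ 9.40 mm

Koren: 0.39 × 8950 km³ × (912/999.2) = 3186 km³ of water.
Svalund: 0.39 × 554 km³ × (912/999.2) = 197.2 km³ of water.
Total added water ≈ 3.383×10^12 m³ over 3.60×10^14 m² → Δh = 9.40×10^-3 m = 9.40 mm.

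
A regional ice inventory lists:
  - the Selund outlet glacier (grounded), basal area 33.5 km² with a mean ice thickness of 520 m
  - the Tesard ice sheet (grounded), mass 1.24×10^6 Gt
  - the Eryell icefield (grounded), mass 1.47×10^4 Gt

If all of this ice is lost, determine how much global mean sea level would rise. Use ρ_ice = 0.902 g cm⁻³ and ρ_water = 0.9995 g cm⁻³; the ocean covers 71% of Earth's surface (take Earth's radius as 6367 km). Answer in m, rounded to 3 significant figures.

≈ 3.47 m

Selund: ice volume = 33.5 km² × 520 m = 17.42 km³; 17.42 × (902/999.5) = 15.72 km³ of water.
Tesard: 1.24×10^6 Gt = 1.240×10^18 kg; dividing by ρ_w = 0.9995 g cm⁻³ = 999.5 kg m⁻³ gives 1.241×10^15 m³ of water.
Eryell: 1.47×10^4 Gt = 1.470×10^16 kg; dividing by ρ_w = 999.5 kg m⁻³ gives 1.471×10^13 m³ of water.
Total added water ≈ 1.255×10^15 m³ over 3.62×10^14 m² → Δh = 3.47 m.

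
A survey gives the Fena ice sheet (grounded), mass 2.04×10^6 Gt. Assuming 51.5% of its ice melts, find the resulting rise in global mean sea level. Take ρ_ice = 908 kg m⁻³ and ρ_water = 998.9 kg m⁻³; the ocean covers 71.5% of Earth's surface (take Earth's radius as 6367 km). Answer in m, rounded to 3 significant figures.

≈ 2.89 m

Fena: 0.515 × 2.04×10^6 Gt = 1.051×10^18 kg; dividing by ρ_w = 998.9 kg m⁻³ gives 1.052×10^15 m³ of water.
Spread over 3.64×10^14 m² of ocean, Δh = 1.052×10^15 / 3.64×10^14 = 2.89 m.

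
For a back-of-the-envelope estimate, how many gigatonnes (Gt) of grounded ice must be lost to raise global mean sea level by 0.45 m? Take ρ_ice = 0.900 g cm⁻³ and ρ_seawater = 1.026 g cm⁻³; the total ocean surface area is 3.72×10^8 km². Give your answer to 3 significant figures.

≈ 1.72×10^5 Gt

Required water volume = Δh × A = 0.45 m × 3.72×10^14 m² = 1.674×10^14 m³.
ρ_w = 1.026 g cm⁻³ = 1026 kg m⁻³, so the mass of water = 1.674×10^14 m³ × 1026 kg m⁻³ = 1.718×10^17 kg = 1.72×10^5 Gt (and the same mass of ice, by conservation).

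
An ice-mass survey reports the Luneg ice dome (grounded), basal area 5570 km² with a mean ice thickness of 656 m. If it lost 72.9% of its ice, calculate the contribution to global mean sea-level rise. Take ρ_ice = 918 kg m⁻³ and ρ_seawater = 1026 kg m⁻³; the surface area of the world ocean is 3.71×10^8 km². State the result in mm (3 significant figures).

≈ 6.42 mm

Luneg: ice volume = 5570 km² × 656 m = 3654 km³; 0.729 × 3654 × (918/1026) = 2383 km³ of water.
Spread over 3.71×10^14 m² of ocean, Δh = 2.383×10^12 / 3.71×10^14 = 6.42×10^-3 m = 6.42 mm.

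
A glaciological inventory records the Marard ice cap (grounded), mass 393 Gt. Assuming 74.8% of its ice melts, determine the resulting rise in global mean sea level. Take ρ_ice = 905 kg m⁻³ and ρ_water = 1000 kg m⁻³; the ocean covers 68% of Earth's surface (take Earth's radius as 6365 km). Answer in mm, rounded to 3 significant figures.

≈ 0.849 mm

Marard: 0.748 × 393 Gt = 2.940×10^14 kg; dividing by ρ_w = 1000 kg m⁻³ gives 2.940×10^11 m³ of water.
Spread over 3.46×10^14 m² of ocean, Δh = 2.940×10^11 / 3.46×10^14 = 8.49×10^-4 m = 0.849 mm.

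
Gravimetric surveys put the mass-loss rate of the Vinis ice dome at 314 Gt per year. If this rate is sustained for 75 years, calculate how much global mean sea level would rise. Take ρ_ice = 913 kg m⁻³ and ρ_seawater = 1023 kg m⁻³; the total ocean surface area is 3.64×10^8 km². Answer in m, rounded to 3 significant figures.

Total mass lost = 314 Gt/yr × 75 yr = 2.355×10^4 Gt = 2.355×10^16 kg.
ρ_w = 1023 kg m⁻³, so water volume = 2.355×10^16 / 1023 = 2.302×10^13 m³.
Δh = 2.302×10^13 / 3.64×10^14 = 0.0632 m.

≈ 0.0632 m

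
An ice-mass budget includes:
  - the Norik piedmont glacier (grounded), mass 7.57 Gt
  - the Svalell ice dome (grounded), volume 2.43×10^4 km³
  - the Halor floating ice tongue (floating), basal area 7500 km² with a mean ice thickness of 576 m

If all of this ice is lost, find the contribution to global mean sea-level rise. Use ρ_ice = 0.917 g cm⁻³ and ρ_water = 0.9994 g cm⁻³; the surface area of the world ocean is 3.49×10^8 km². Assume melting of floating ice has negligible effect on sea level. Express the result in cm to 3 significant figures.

≈ 6.39 cm

Norik: 7.57 Gt = 7.570×10^12 kg; dividing by ρ_w = 0.9994 g cm⁻³ = 999.4 kg m⁻³ gives 7.575×10^9 m³ of water.
Svalell: 2.43×10^4 km³ × (917/999.4) = 2.230×10^4 km³ of water.
The Halor floating ice tongue is floating and already displaces its own weight of water, so its melt adds essentially nothing to sea level.
Total added water ≈ 2.230×10^13 m³ over 3.49×10^14 m² → Δh = 0.0639 m = 6.39 cm.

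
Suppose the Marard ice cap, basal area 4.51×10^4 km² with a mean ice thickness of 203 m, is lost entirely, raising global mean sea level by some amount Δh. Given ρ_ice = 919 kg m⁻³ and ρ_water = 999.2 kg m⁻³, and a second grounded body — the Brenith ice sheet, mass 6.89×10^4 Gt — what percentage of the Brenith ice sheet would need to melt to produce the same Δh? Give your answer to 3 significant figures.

Equal sea-level rise means equal mass of meltwater, i.e. equal mass of ice lost.
Ice mass of Marard: 8.414×10^15 kg; ice mass of Brenith: 6.890×10^16 kg.
Fraction required = 8.414×10^15 / 6.890×10^16 = 0.122 → 12.2 %.

≈ 12.2 %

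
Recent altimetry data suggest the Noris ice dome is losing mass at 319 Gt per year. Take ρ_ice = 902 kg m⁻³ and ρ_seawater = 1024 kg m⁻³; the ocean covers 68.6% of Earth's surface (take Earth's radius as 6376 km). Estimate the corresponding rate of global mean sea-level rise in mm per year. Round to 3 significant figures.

ρ_w = 1024 kg m⁻³. Annual water volume added = 319 Gt / ρ_w = 3.190×10^14 kg / 1024 kg m⁻³ = 3.115×10^11 m³.
Δh per year = 3.115×10^11 / 3.50×10^14 = 8.89×10^-4 m = 0.889 mm.

≈ 0.889 mm/yr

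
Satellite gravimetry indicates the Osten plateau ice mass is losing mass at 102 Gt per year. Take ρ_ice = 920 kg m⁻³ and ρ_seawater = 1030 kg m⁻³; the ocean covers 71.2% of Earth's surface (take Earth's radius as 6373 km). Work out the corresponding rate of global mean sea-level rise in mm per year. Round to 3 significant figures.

ρ_w = 1030 kg m⁻³. Annual water volume added = 102 Gt / ρ_w = 1.020×10^14 kg / 1030 kg m⁻³ = 9.903×10^10 m³.
Δh per year = 9.903×10^10 / 3.63×10^14 = 2.73×10^-4 m = 0.273 mm.

≈ 0.273 mm/yr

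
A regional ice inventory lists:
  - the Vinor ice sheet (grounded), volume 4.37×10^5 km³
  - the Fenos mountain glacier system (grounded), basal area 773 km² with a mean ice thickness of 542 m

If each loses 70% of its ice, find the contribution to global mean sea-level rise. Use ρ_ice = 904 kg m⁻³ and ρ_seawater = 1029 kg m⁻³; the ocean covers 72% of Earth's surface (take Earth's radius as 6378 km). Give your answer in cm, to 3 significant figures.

≈ 73.1 cm

Vinor: 0.7 × 4.37×10^5 km³ × (904/1029) = 2.687×10^5 km³ of water.
Fenos: ice volume = 773 km² × 542 m = 419.0 km³; 0.7 × 419.0 × (904/1029) = 257.6 km³ of water.
Total added water ≈ 2.690×10^14 m³ over 3.68×10^14 m² → Δh = 0.731 m = 73.1 cm.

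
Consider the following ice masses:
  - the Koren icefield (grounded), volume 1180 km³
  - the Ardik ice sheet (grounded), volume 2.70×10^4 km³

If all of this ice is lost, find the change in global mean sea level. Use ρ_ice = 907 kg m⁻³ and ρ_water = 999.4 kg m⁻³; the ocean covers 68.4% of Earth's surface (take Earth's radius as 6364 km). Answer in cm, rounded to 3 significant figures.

Koren: 1180 km³ × (907/999.4) = 1071 km³ of water.
Ardik: 2.70×10^4 km³ × (907/999.4) = 2.450×10^4 km³ of water.
Total added water ≈ 2.557×10^13 m³ over 3.48×10^14 m² → Δh = 0.0735 m = 7.35 cm.

≈ 7.35 cm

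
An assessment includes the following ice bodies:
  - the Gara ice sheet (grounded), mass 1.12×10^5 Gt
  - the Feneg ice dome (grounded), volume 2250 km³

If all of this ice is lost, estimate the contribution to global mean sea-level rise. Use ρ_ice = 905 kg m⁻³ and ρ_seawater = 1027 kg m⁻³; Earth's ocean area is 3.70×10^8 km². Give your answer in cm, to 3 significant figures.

≈ 30.0 cm

Gara: 1.12×10^5 Gt = 1.120×10^17 kg; dividing by ρ_w = 1027 kg m⁻³ gives 1.091×10^14 m³ of water.
Feneg: 2250 km³ × (905/1027) = 1983 km³ of water.
Total added water ≈ 1.110×10^14 m³ over 3.70×10^14 m² → Δh = 0.300 m = 30.0 cm.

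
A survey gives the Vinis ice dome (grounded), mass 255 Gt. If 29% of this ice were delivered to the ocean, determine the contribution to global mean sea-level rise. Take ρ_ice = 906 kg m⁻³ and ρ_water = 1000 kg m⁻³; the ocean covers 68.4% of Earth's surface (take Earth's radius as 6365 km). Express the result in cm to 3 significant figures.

≈ 0.0212 cm

Vinis: 0.29 × 255 Gt = 7.395×10^13 kg; dividing by ρ_w = 1000 kg m⁻³ gives 7.395×10^10 m³ of water.
Spread over 3.48×10^14 m² of ocean, Δh = 7.395×10^10 / 3.48×10^14 = 2.12×10^-4 m = 0.0212 cm.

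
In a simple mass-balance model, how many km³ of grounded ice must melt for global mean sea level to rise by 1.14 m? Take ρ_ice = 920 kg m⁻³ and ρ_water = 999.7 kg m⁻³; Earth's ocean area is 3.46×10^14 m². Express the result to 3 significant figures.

Required water volume = Δh × A = 1.14 m × 3.46×10^14 m² = 3.944×10^14 m³ = 3.944×10^5 km³.
Ice volume = water volume × ρ_w/ρ_ice = 3.944×10^5 × 999.7/920 = 4.29×10^5 km³.

≈ 4.29×10^5 km³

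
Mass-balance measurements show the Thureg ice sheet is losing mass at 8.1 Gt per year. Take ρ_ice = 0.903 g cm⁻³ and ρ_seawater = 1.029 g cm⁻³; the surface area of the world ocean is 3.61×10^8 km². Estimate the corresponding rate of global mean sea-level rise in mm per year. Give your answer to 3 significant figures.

≈ 0.0218 mm/yr

ρ_w = 1.029 g cm⁻³ = 1029 kg m⁻³. Annual water volume added = 8.1 Gt / ρ_w = 8.100×10^12 kg / 1029 kg m⁻³ = 7.872×10^9 m³.
Δh per year = 7.872×10^9 / 3.61×10^14 = 2.18×10^-5 m = 0.0218 mm.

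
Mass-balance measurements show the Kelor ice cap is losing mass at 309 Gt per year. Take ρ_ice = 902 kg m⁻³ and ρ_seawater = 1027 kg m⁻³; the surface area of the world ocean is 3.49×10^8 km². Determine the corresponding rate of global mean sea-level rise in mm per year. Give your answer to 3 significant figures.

ρ_w = 1027 kg m⁻³. Annual water volume added = 309 Gt / ρ_w = 3.090×10^14 kg / 1027 kg m⁻³ = 3.009×10^11 m³.
Δh per year = 3.009×10^11 / 3.49×10^14 = 8.62×10^-4 m = 0.862 mm.

≈ 0.862 mm/yr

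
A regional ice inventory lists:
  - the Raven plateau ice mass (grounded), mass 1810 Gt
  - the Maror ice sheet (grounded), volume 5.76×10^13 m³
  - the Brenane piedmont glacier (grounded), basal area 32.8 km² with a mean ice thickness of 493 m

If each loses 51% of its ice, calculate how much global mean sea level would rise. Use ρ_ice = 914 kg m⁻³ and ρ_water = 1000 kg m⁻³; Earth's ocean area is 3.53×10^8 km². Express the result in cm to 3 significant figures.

Raven: 0.51 × 1810 Gt = 9.231×10^14 kg; dividing by ρ_w = 1000 kg m⁻³ gives 9.231×10^11 m³ of water.
Maror: 0.51 × 5.76×10^13 m³ × (914/1000) = 2.685×10^13 m³ of water.
Brenane: ice volume = 32.8 km² × 493 m = 16.17 km³; 0.51 × 16.17 × (914/1000) = 7.538 km³ of water.
Total added water ≈ 2.778×10^13 m³ over 3.53×10^14 m² → Δh = 0.0787 m = 7.87 cm.

≈ 7.87 cm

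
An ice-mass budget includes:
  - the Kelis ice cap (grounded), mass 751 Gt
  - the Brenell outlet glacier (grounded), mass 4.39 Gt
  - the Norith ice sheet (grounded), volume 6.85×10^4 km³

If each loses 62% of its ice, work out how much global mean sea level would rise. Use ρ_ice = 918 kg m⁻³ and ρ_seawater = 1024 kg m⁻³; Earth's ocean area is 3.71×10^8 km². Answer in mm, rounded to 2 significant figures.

≈ 100 mm

Kelis: 0.62 × 751 Gt = 4.656×10^14 kg; dividing by ρ_w = 1024 kg m⁻³ gives 4.547×10^11 m³ of water.
Brenell: 0.62 × 4.39 Gt = 2.722×10^12 kg; dividing by ρ_w = 1024 kg m⁻³ gives 2.658×10^9 m³ of water.
Norith: 0.62 × 6.85×10^4 km³ × (918/1024) = 3.807×10^4 km³ of water.
Total added water ≈ 3.853×10^13 m³ over 3.71×10^14 m² → Δh = 0.104 m = 100 mm.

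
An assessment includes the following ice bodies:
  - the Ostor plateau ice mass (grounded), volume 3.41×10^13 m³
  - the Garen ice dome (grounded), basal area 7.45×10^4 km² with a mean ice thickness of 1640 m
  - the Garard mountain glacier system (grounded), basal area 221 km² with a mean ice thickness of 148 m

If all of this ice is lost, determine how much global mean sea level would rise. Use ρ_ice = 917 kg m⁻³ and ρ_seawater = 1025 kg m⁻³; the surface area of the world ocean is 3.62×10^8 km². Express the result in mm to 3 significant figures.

Ostor: 3.41×10^13 m³ × (917/1025) = 3.051×10^13 m³ of water.
Garen: ice volume = 7.45×10^4 km² × 1640 m = 1.222×10^5 km³; 1.222×10^5 × (917/1025) = 1.093×10^5 km³ of water.
Garard: ice volume = 221 km² × 148 m = 32.71 km³; 32.71 × (917/1025) = 29.26 km³ of water.
Total added water ≈ 1.398×10^14 m³ over 3.62×10^14 m² → Δh = 0.386 m = 386 mm.

≈ 386 mm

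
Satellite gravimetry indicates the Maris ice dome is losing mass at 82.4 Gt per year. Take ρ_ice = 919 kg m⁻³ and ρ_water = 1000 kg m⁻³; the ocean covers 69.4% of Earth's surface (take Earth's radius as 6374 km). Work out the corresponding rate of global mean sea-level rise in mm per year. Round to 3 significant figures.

ρ_w = 1000 kg m⁻³. Annual water volume added = 82.4 Gt / ρ_w = 8.240×10^13 kg / 1000 kg m⁻³ = 8.240×10^10 m³.
Δh per year = 8.240×10^10 / 3.54×10^14 = 2.33×10^-4 m = 0.233 mm.

≈ 0.233 mm/yr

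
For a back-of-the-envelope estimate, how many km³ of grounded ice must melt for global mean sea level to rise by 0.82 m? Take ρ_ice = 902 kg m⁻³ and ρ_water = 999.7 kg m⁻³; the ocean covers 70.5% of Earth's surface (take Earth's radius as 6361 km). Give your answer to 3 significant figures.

Required water volume = Δh × A = 0.82 m × 3.58×10^14 m² = 2.939×10^14 m³ = 2.939×10^5 km³.
Ice volume = water volume × ρ_w/ρ_ice = 2.939×10^5 × 999.7/902 = 3.26×10^5 km³.

≈ 3.26×10^5 km³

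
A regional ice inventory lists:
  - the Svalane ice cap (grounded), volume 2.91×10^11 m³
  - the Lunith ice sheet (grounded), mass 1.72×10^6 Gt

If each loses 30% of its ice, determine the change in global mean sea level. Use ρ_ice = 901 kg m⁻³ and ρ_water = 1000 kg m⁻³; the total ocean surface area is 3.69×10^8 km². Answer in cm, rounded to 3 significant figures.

≈ 140 cm

Svalane: 0.3 × 2.91×10^11 m³ × (901/1000) = 7.866×10^10 m³ of water.
Lunith: 0.3 × 1.72×10^6 Gt = 5.160×10^17 kg; dividing by ρ_w = 1000 kg m⁻³ gives 5.160×10^14 m³ of water.
Total added water ≈ 5.161×10^14 m³ over 3.69×10^14 m² → Δh = 1.40 m = 140 cm.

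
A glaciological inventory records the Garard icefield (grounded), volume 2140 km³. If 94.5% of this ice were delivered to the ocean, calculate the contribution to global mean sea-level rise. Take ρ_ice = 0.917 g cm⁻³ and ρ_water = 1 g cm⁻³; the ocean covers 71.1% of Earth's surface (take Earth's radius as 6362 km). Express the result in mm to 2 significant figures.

Garard: 0.945 × 2140 km³ × (917/1000) = 1854 km³ of water.
Spread over 3.62×10^14 m² of ocean, Δh = 1.854×10^12 / 3.62×10^14 = 5.13×10^-3 m = 5.1 mm.

≈ 5.1 mm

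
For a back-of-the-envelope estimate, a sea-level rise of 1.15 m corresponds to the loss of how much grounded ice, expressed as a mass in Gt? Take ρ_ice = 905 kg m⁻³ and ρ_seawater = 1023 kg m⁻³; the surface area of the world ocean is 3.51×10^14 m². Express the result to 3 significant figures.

≈ 4.13×10^5 Gt

Required water volume = Δh × A = 1.15 m × 3.51×10^14 m² = 4.036×10^14 m³.
ρ_w = 1023 kg m⁻³, so the mass of water = 4.036×10^14 m³ × 1023 kg m⁻³ = 4.129×10^17 kg = 4.13×10^5 Gt (and the same mass of ice, by conservation).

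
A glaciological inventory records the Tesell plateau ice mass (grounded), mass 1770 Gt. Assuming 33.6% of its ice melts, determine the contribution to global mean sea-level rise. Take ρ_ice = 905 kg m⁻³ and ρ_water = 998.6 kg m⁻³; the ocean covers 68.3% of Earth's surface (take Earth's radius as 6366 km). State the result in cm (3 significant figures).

≈ 0.171 cm

Tesell: 0.336 × 1770 Gt = 5.947×10^14 kg; dividing by ρ_w = 998.6 kg m⁻³ gives 5.956×10^11 m³ of water.
Spread over 3.48×10^14 m² of ocean, Δh = 5.956×10^11 / 3.48×10^14 = 1.71×10^-3 m = 0.171 cm.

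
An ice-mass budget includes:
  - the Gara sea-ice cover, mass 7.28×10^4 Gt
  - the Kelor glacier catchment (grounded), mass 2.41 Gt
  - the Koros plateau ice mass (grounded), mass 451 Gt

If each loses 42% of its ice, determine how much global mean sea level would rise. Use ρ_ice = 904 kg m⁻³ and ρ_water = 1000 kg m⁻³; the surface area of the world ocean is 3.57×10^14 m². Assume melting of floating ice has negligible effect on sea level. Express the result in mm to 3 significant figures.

≈ 0.533 mm

The Gara sea-ice cover is floating and already displaces its own weight of water, so its melt adds essentially nothing to sea level.
Kelor: 0.42 × 2.41 Gt = 1.012×10^12 kg; dividing by ρ_w = 1000 kg m⁻³ gives 1.012×10^9 m³ of water.
Koros: 0.42 × 451 Gt = 1.894×10^14 kg; dividing by ρ_w = 1000 kg m⁻³ gives 1.894×10^11 m³ of water.
Total added water ≈ 1.904×10^11 m³ over 3.57×10^14 m² → Δh = 5.33×10^-4 m = 0.533 mm.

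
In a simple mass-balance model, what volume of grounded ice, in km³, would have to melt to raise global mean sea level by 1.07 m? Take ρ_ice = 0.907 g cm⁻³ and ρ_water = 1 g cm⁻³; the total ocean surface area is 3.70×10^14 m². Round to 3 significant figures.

Required water volume = Δh × A = 1.07 m × 3.70×10^14 m² = 3.959×10^14 m³ = 3.959×10^5 km³.
Ice volume = water volume × ρ_w/ρ_ice = 3.959×10^5 × 1000/907 = 4.36×10^5 km³.

≈ 4.36×10^5 km³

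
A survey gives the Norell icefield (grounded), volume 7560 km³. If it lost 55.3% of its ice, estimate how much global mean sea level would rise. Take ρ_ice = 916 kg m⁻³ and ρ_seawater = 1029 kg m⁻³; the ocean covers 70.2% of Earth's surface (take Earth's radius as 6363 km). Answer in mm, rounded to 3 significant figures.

≈ 10.4 mm

Norell: 0.553 × 7560 km³ × (916/1029) = 3722 km³ of water.
Spread over 3.57×10^14 m² of ocean, Δh = 3.722×10^12 / 3.57×10^14 = 0.0104 m = 10.4 mm.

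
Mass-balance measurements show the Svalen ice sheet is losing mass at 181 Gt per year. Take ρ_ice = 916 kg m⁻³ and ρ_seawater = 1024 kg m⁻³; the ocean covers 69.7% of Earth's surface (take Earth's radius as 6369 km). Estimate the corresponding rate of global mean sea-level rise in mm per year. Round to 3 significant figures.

≈ 0.498 mm/yr

ρ_w = 1024 kg m⁻³. Annual water volume added = 181 Gt / ρ_w = 1.810×10^14 kg / 1024 kg m⁻³ = 1.768×10^11 m³.
Δh per year = 1.768×10^11 / 3.55×10^14 = 4.98×10^-4 m = 0.498 mm.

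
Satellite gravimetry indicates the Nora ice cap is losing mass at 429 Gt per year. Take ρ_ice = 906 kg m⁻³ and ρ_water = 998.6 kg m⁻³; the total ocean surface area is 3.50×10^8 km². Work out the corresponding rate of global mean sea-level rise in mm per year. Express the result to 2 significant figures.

ρ_w = 998.6 kg m⁻³. Annual water volume added = 429 Gt / ρ_w = 4.290×10^14 kg / 998.6 kg m⁻³ = 4.296×10^11 m³.
Δh per year = 4.296×10^11 / 3.50×10^14 = 1.23×10^-3 m = 1.2 mm.

≈ 1.2 mm/yr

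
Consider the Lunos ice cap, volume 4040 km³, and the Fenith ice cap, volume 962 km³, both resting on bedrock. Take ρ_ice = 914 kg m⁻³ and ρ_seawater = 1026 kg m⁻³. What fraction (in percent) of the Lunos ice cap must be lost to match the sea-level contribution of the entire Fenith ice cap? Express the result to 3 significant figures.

≈ 23.8 %

Equal sea-level rise means equal mass of meltwater, i.e. equal mass of ice lost.
Ice mass of Fenith: 8.793×10^14 kg; ice mass of Lunos: 3.693×10^15 kg.
Fraction required = 8.793×10^14 / 3.693×10^15 = 0.238 → 23.8 %.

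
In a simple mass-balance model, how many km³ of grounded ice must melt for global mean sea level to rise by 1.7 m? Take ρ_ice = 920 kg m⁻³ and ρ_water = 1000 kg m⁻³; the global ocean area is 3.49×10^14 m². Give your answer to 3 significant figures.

≈ 6.45×10^5 km³

Required water volume = Δh × A = 1.7 m × 3.49×10^14 m² = 5.933×10^14 m³ = 5.933×10^5 km³.
Ice volume = water volume × ρ_w/ρ_ice = 5.933×10^5 × 1000/920 = 6.45×10^5 km³.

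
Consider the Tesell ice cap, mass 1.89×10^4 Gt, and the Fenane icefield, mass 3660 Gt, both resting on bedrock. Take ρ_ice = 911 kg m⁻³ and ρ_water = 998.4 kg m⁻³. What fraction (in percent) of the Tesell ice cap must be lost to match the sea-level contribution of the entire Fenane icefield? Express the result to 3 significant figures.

Equal sea-level rise means equal mass of meltwater, i.e. equal mass of ice lost.
Ice mass of Fenane: 3.660×10^15 kg; ice mass of Tesell: 1.890×10^16 kg.
Fraction required = 3.660×10^15 / 1.890×10^16 = 0.194 → 19.4 %.

≈ 19.4 %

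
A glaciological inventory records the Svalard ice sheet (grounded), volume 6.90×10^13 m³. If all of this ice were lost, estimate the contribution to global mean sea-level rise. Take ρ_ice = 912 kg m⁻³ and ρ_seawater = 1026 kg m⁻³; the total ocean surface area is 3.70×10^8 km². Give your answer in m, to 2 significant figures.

≈ 0.17 m

Svalard: 6.90×10^13 m³ × (912/1026) = 6.133×10^13 m³ of water.
Spread over 3.70×10^14 m² of ocean, Δh = 6.133×10^13 / 3.70×10^14 = 0.166 m.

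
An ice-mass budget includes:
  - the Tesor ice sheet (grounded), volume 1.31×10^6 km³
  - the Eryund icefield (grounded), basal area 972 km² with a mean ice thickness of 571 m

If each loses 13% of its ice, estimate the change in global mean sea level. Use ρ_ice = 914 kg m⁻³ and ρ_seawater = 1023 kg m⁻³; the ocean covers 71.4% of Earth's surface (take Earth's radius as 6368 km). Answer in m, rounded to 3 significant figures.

Tesor: 0.13 × 1.31×10^6 km³ × (914/1023) = 1.522×10^5 km³ of water.
Eryund: ice volume = 972 km² × 571 m = 555.0 km³; 0.13 × 555.0 × (914/1023) = 64.46 km³ of water.
Total added water ≈ 1.522×10^14 m³ over 3.64×10^14 m² → Δh = 0.418 m.

≈ 0.418 m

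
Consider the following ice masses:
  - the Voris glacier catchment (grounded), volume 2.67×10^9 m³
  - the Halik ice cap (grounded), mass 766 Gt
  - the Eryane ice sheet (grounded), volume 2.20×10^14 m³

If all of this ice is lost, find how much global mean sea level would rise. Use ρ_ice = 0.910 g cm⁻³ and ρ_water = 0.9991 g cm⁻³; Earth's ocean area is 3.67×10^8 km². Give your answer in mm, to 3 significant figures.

≈ 548 mm

Voris: 2.67×10^9 m³ × (910/999.1) = 2.432×10^9 m³ of water.
Halik: 766 Gt = 7.660×10^14 kg; dividing by ρ_w = 0.9991 g cm⁻³ = 999.1 kg m⁻³ gives 7.667×10^11 m³ of water.
Eryane: 2.20×10^14 m³ × (910/999.1) = 2.004×10^14 m³ of water.
Total added water ≈ 2.011×10^14 m³ over 3.67×10^14 m² → Δh = 0.548 m = 548 mm.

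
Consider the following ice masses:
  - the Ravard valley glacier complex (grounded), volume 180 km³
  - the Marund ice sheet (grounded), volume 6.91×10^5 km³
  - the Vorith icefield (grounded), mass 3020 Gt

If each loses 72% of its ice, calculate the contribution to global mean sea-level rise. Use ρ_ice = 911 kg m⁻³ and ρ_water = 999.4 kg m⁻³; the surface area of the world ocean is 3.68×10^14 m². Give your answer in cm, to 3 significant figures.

Ravard: 0.72 × 180 km³ × (911/999.4) = 118.1 km³ of water.
Marund: 0.72 × 6.91×10^5 km³ × (911/999.4) = 4.535×10^5 km³ of water.
Vorith: 0.72 × 3020 Gt = 2.174×10^15 kg; dividing by ρ_w = 999.4 kg m⁻³ gives 2.176×10^12 m³ of water.
Total added water ≈ 4.558×10^14 m³ over 3.68×10^14 m² → Δh = 1.24 m = 124 cm.

≈ 124 cm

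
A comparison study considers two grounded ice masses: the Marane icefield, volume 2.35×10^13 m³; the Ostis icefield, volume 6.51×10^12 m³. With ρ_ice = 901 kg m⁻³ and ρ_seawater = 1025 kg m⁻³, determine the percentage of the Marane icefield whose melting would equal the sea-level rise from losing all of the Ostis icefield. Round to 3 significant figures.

≈ 27.7 %

Equal sea-level rise means equal mass of meltwater, i.e. equal mass of ice lost.
Ice mass of Ostis: 5.866×10^15 kg; ice mass of Marane: 2.117×10^16 kg.
Fraction required = 5.866×10^15 / 2.117×10^16 = 0.277 → 27.7 %.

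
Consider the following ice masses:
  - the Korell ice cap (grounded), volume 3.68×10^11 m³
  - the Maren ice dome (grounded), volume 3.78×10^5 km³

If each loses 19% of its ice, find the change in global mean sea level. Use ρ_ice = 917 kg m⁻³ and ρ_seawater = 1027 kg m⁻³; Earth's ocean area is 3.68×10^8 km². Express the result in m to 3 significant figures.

Korell: 0.19 × 3.68×10^11 m³ × (917/1027) = 6.243×10^10 m³ of water.
Maren: 0.19 × 3.78×10^5 km³ × (917/1027) = 6.413×10^4 km³ of water.
Total added water ≈ 6.419×10^13 m³ over 3.68×10^14 m² → Δh = 0.174 m.

≈ 0.174 m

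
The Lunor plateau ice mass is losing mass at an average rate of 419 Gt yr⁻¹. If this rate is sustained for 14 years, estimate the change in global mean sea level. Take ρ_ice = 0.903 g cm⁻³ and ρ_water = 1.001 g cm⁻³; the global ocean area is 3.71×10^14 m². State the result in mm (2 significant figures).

Total mass lost = 419 Gt/yr × 14 yr = 5866 Gt = 5.866×10^15 kg.
ρ_w = 1.001 g cm⁻³ = 1001 kg m⁻³, so water volume = 5.866×10^15 / 1001 = 5.860×10^12 m³.
Δh = 5.860×10^12 / 3.71×10^14 = 0.0158 m = 16 mm.

≈ 16 mm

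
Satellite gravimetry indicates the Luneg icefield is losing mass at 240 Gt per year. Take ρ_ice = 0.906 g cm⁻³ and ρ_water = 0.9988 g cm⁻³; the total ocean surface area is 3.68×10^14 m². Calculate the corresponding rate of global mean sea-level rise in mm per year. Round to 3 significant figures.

ρ_w = 0.9988 g cm⁻³ = 998.8 kg m⁻³. Annual water volume added = 240 Gt / ρ_w = 2.400×10^14 kg / 998.8 kg m⁻³ = 2.403×10^11 m³.
Δh per year = 2.403×10^11 / 3.68×10^14 = 6.53×10^-4 m = 0.653 mm.

≈ 0.653 mm/yr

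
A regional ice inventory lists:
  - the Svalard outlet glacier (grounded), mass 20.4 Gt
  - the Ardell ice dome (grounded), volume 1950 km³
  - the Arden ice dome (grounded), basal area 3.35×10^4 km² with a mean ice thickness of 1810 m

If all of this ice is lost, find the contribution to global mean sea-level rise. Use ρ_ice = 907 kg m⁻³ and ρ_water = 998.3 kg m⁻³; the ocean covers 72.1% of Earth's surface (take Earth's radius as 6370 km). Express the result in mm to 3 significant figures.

≈ 155 mm

Svalard: 20.4 Gt = 2.040×10^13 kg; dividing by ρ_w = 998.3 kg m⁻³ gives 2.043×10^10 m³ of water.
Ardell: 1950 km³ × (907/998.3) = 1772 km³ of water.
Arden: ice volume = 3.35×10^4 km² × 1810 m = 6.064×10^4 km³; 6.064×10^4 × (907/998.3) = 5.509×10^4 km³ of water.
Total added water ≈ 5.688×10^13 m³ over 3.68×10^14 m² → Δh = 0.155 m = 155 mm.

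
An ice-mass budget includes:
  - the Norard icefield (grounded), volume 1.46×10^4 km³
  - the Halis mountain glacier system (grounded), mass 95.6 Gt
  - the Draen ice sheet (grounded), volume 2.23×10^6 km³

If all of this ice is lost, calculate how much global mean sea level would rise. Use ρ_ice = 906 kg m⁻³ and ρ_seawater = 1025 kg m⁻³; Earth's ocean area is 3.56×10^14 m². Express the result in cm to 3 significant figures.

Norard: 1.46×10^4 km³ × (906/1025) = 1.290×10^4 km³ of water.
Halis: 95.6 Gt = 9.560×10^13 kg; dividing by ρ_w = 1025 kg m⁻³ gives 9.327×10^10 m³ of water.
Draen: 2.23×10^6 km³ × (906/1025) = 1.971×10^6 km³ of water.
Total added water ≈ 1.984×10^15 m³ over 3.56×10^14 m² → Δh = 5.57 m = 557 cm.

≈ 557 cm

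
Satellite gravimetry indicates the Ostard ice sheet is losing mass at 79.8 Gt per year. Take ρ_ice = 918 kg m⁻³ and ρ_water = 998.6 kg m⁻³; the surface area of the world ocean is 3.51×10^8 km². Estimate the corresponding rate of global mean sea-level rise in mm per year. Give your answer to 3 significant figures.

≈ 0.228 mm/yr

ρ_w = 998.6 kg m⁻³. Annual water volume added = 79.8 Gt / ρ_w = 7.980×10^13 kg / 998.6 kg m⁻³ = 7.991×10^10 m³.
Δh per year = 7.991×10^10 / 3.51×10^14 = 2.28×10^-4 m = 0.228 mm.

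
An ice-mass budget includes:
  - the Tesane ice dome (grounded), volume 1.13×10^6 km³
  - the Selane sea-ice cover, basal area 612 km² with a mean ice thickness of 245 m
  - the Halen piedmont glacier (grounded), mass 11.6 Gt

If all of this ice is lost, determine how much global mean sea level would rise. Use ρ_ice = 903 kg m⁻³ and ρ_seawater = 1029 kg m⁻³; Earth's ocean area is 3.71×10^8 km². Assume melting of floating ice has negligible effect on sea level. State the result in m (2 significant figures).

≈ 2.7 m

Tesane: 1.13×10^6 km³ × (903/1029) = 9.916×10^5 km³ of water.
The Selane sea-ice cover is floating and already displaces its own weight of water, so its melt adds essentially nothing to sea level.
Halen: 11.6 Gt = 1.160×10^13 kg; dividing by ρ_w = 1029 kg m⁻³ gives 1.127×10^10 m³ of water.
Total added water ≈ 9.916×10^14 m³ over 3.71×10^14 m² → Δh = 2.67 m.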